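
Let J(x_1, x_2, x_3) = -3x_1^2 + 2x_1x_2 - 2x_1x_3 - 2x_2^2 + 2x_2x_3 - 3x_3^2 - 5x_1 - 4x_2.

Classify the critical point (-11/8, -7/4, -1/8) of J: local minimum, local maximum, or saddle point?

The Hessian is constant: H = [[-6, 2, -2], [2, -4, 2], [-2, 2, -6]].
Leading principal minors: Δ₁ = -6, Δ₂ = 20, Δ₃ = -96.
The minors alternate sign starting negative (−, +, −), so H is negative definite: a local maximum.

local maximum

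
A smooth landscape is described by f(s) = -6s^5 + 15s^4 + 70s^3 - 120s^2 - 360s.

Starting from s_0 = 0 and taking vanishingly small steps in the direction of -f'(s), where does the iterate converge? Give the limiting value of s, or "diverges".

f'(s) = -30(s - 3)(s - 2)(s + 1)(s + 2), so f'(0) = -360.
Gradient descent moves in the -f' direction, i.e. s is increasing.
The nearest critical point in that direction is s = 2, where f'' = 360 > 0 (a local minimum). The iterate converges there.

2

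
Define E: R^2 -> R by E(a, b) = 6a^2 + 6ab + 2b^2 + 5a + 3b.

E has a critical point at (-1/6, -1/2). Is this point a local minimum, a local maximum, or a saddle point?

local minimum

The Hessian of E is constant: H = [[12, 6], [6, 4]].
det(H) = 12·4 − 6² = 12.
det(H) > 0 and tr(H) = 16 > 0, so H is positive definite and the point is a local minimum.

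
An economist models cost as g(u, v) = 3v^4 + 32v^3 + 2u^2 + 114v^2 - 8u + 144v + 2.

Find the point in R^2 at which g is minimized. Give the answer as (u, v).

g(u,v) separates as P(u) + Q(v) + 2, so its minimum is min P + min Q + 2.
P'(u) = 4u - 8 vanishes at u ∈ {2}; Q'(v) = 12(v + 1)(v + 3)(v + 4) vanishes at v ∈ {-4, -3, -1}.
Local minima of P (where P''>0): P(2)=-8. Local minima of Q: Q(-4)=-32, Q(-1)=-59.
So the global minimum of g is P(2) + Q(-1) + 2 = -8 − 59 + 2 = -65, attained at (2, -1).

(2, -1)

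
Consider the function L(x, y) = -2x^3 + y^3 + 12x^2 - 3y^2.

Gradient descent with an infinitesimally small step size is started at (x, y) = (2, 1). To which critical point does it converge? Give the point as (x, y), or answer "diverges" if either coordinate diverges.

L is separable, so gradient descent decouples: x follows -∂L/∂x, y follows -∂L/∂y.
∂L/∂x = -6x(x - 4); at x=2 this is 24, so x decreases.
∂L/∂y = 3y(y - 2); at y=1 this is -3, so y increases.
x converges to its nearest critical value 0 (a local min of the x-part); y converges to 2. The iterate converges to (0, 2).

(0, 2)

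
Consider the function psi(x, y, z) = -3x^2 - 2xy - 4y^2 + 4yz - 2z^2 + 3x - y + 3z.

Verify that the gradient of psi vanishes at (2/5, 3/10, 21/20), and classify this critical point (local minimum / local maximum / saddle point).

local maximum

∇psi = (-6x - 2y + 3, -2x - 8y + 4z - 1, 4y - 4z + 3); substituting (2/5, 3/10, 21/20) gives ∇psi = (0, 0, 0), so (2/5, 3/10, 21/20) is indeed a critical point.
The Hessian is constant: H = [[-6, -2, 0], [-2, -8, 4], [0, 4, -4]].
Leading principal minors: Δ₁ = -6, Δ₂ = 44, Δ₃ = -80.
The minors alternate sign starting negative (−, +, −), so H is negative definite: a local maximum.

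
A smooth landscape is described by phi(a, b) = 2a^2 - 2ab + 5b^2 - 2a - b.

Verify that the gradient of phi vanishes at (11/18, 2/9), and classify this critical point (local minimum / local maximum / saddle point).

local minimum

∇phi = (4a - 2b - 2, -2a + 10b - 1); substituting (11/18, 2/9) gives ∇phi = (0, 0), so (11/18, 2/9) is indeed a critical point.
The Hessian of phi is constant: H = [[4, -2], [-2, 10]].
det(H) = 4·10 − (-2)² = 36.
det(H) > 0 and tr(H) = 14 > 0, so H is positive definite and the point is a local minimum.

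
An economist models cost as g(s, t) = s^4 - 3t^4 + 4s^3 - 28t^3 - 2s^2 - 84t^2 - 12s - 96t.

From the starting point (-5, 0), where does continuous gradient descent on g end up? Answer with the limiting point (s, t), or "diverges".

g is separable, so gradient descent decouples: s follows -∂g/∂s, t follows -∂g/∂t.
∂g/∂s = 4(s - 1)(s + 1)(s + 3); at s=-5 this is -192, so s increases.
∂g/∂t = -12(t + 1)(t + 2)(t + 4); at t=0 this is -96, so t increases.
The t-coordinate has no critical point in that direction and runs off to infinity.

diverges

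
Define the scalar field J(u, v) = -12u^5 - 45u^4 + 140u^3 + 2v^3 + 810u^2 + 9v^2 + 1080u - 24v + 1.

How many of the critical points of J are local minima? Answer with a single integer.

J separates as a function of u plus a function of v, so ∇J=0 decouples.
∂J/∂u = -60(u - 3)(u + 1)(u + 2)(u + 3) = 0 at u ∈ {-3, -2, -1, 3}; ∂J/∂v = 6(v - 1)(v + 4) = 0 at v ∈ {-4, 1}.
The Hessian is diagonal: diag(J_uu, J_vv). Second derivatives: J_uu(-3)=720, J_uu(-2)=-300, J_uu(-1)=480, J_uu(3)=-7200; J_vv(-4)=-30, J_vv(1)=30.
Local minima occur where both diagonal entries positive: (-3, 1), (-1, 1). Count: 2.

2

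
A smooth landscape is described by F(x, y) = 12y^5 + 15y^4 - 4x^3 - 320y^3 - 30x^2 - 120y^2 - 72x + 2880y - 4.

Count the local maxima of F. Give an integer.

F separates as a function of x plus a function of y, so ∇F=0 decouples.
∂F/∂x = -12(x + 2)(x + 3) = 0 at x ∈ {-3, -2}; ∂F/∂y = 60(y - 3)(y - 2)(y + 2)(y + 4) = 0 at y ∈ {-4, -2, 2, 3}.
The Hessian is diagonal: diag(F_xx, F_yy). Second derivatives: F_xx(-3)=12, F_xx(-2)=-12; F_yy(-4)=-5040, F_yy(-2)=2400, F_yy(2)=-1440, F_yy(3)=2100.
Local maxima occur where both diagonal entries negative: (-2, -4), (-2, 2). Count: 2.

2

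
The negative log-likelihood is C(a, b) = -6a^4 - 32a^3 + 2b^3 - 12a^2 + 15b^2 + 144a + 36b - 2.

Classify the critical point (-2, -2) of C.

local minimum

The mixed partial ∂²C/∂a∂b is 0, so the Hessian at any point is diag(C_aa, C_bb) = diag(-24(3a^2 + 8a + 1), 6(2b + 5)).
At (-2, -2): H = diag(72, 6).
Both eigenvalues are positive, so H is positive definite: a local minimum.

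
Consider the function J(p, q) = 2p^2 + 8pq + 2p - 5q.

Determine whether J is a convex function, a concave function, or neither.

neither

J is quadratic, so its Hessian is the constant matrix H = [[4, 8], [8, 0]].
det(H) = -64, tr(H) = 4.
det(H) < 0, so H is indefinite: neither convex nor concave.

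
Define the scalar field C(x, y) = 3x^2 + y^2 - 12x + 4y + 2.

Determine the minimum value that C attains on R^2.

-14

C(x,y) separates as P(x) + Q(y) + 2, so its minimum is min P + min Q + 2.
P'(x) = 6x - 12 vanishes at x ∈ {2}; Q'(y) = 2y + 4 vanishes at y ∈ {-2}.
Local minima of P (where P''>0): P(2)=-12. Local minima of Q: Q(-2)=-4.
So the global minimum of C is P(2) + Q(-2) + 2 = -12 − 4 + 2 = -14, attained at (2, -2).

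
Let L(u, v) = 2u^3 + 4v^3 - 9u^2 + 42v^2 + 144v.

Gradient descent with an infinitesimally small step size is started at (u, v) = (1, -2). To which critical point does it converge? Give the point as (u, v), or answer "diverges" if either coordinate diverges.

(3, -3)

L is separable, so gradient descent decouples: u follows -∂L/∂u, v follows -∂L/∂v.
∂L/∂u = 6u(u - 3); at u=1 this is -12, so u increases.
∂L/∂v = 12(v + 3)(v + 4); at v=-2 this is 24, so v decreases.
u converges to its nearest critical value 3 (a local min of the u-part); v converges to -3. The iterate converges to (3, -3).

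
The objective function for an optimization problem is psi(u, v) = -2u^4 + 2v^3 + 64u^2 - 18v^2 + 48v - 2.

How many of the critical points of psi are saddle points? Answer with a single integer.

3

psi separates as a function of u plus a function of v, so ∇psi=0 decouples.
∂psi/∂u = -8u(u - 4)(u + 4) = 0 at u ∈ {-4, 0, 4}; ∂psi/∂v = 6(v - 4)(v - 2) = 0 at v ∈ {2, 4}.
The Hessian is diagonal: diag(psi_uu, psi_vv). Second derivatives: psi_uu(-4)=-256, psi_uu(0)=128, psi_uu(4)=-256; psi_vv(2)=-12, psi_vv(4)=12.
Saddle points occur where the two diagonal entries have opposite signs: (-4, 4), (0, 2), (4, 4). Count: 3.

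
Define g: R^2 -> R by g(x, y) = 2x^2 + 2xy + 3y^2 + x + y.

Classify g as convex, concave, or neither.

convex

g is quadratic, so its Hessian is the constant matrix H = [[4, 2], [2, 6]].
det(H) = 20, tr(H) = 10.
det(H) > 0 and tr(H) > 0, so H is positive definite everywhere: convex.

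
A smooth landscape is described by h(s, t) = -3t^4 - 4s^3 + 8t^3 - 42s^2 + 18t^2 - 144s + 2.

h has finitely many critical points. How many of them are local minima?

h separates as a function of s plus a function of t, so ∇h=0 decouples.
∂h/∂s = -12(s + 3)(s + 4) = 0 at s ∈ {-4, -3}; ∂h/∂t = -12t(t - 3)(t + 1) = 0 at t ∈ {-1, 0, 3}.
The Hessian is diagonal: diag(h_ss, h_tt). Second derivatives: h_ss(-4)=12, h_ss(-3)=-12; h_tt(-1)=-48, h_tt(0)=36, h_tt(3)=-144.
Local minima occur where both diagonal entries positive: (-4, 0). Count: 1.

1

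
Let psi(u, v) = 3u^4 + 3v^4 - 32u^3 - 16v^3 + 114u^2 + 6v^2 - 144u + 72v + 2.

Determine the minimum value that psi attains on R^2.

psi(u,v) separates as P(u) + Q(v) + 2, so its minimum is min P + min Q + 2.
P'(u) = 12(u - 4)(u - 3)(u - 1) vanishes at u ∈ {1, 3, 4}; Q'(v) = 12(v - 3)(v - 2)(v + 1) vanishes at v ∈ {-1, 2, 3}.
Local minima of P (where P''>0): P(1)=-59, P(4)=-32. Local minima of Q: Q(-1)=-47, Q(3)=81.
So the global minimum of psi is P(1) + Q(-1) + 2 = -59 − 47 + 2 = -104, attained at (1, -1).

-104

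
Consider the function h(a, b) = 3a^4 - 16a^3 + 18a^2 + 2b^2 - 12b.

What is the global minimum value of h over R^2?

-45

h(a,b) separates as P(a) + Q(b), so its minimum is min P + min Q.
P'(a) = 12a(a - 3)(a - 1) vanishes at a ∈ {0, 1, 3}; Q'(b) = 4b - 12 vanishes at b ∈ {3}.
Local minima of P (where P''>0): P(0)=0, P(3)=-27. Local minima of Q: Q(3)=-18.
So the global minimum of h is P(3) + Q(3) = -27 − 18 = -45, attained at (3, 3).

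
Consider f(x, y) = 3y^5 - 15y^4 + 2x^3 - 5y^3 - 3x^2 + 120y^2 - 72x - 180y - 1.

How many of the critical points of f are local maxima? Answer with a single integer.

2

f separates as a function of x plus a function of y, so ∇f=0 decouples.
∂f/∂x = 6(x - 4)(x + 3) = 0 at x ∈ {-3, 4}; ∂f/∂y = 15(y - 3)(y - 2)(y - 1)(y + 2) = 0 at y ∈ {-2, 1, 2, 3}.
The Hessian is diagonal: diag(f_xx, f_yy). Second derivatives: f_xx(-3)=-42, f_xx(4)=42; f_yy(-2)=-900, f_yy(1)=90, f_yy(2)=-60, f_yy(3)=150.
Local maxima occur where both diagonal entries negative: (-3, -2), (-3, 2). Count: 2.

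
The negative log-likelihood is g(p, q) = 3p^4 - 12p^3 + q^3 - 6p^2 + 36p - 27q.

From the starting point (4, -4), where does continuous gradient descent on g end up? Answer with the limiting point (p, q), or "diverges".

g is separable, so gradient descent decouples: p follows -∂g/∂p, q follows -∂g/∂q.
∂g/∂p = 12(p - 3)(p - 1)(p + 1); at p=4 this is 180, so p decreases.
∂g/∂q = 3(q - 3)(q + 3); at q=-4 this is 21, so q decreases.
The q-coordinate has no critical point in that direction and runs off to infinity.

diverges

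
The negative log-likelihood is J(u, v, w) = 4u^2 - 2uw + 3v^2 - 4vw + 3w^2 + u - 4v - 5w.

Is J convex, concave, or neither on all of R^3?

convex

J is quadratic, so its Hessian is the constant matrix H = [[8, 0, -2], [0, 6, -4], [-2, -4, 6]].
Leading principal minors: 8, 48, 136.
All positive ⇒ H ≻ 0 ⇒ convex.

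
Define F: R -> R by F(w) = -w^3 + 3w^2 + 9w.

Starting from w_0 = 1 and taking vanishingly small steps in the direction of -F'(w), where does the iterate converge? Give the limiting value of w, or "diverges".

-1

F'(w) = -3(w - 3)(w + 1), so F'(1) = 12.
Gradient descent moves in the -F' direction, i.e. w is decreasing.
The nearest critical point in that direction is w = -1, where F'' = 12 > 0 (a local minimum). The iterate converges there.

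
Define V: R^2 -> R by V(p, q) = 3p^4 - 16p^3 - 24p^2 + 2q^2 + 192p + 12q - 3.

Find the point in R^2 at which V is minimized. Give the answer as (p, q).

(-2, -3)

V(p,q) separates as A(p) + B(q) − 3, so its minimum is min A + min B − 3.
A'(p) = 12(p - 4)(p - 2)(p + 2) vanishes at p ∈ {-2, 2, 4}; B'(q) = 4q + 12 vanishes at q ∈ {-3}.
Local minima of A (where A''>0): A(-2)=-304, A(4)=128. Local minima of B: B(-3)=-18.
So the global minimum of V is A(-2) + B(-3) − 3 = -304 − 18 − 3 = -325, attained at (-2, -3).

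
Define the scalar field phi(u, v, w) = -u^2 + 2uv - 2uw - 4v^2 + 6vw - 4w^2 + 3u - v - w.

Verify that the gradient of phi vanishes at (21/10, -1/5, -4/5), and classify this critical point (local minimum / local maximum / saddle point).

∇phi = (-2u + 2v - 2w + 3, 2u - 8v + 6w - 1, -2u + 6v - 8w - 1); substituting (21/10, -1/5, -4/5) gives ∇phi = (0, 0, 0), so (21/10, -1/5, -4/5) is indeed a critical point.
The Hessian is constant: H = [[-2, 2, -2], [2, -8, 6], [-2, 6, -8]].
Leading principal minors: Δ₁ = -2, Δ₂ = 12, Δ₃ = -40.
The minors alternate sign starting negative (−, +, −), so H is negative definite: a local maximum.

local maximum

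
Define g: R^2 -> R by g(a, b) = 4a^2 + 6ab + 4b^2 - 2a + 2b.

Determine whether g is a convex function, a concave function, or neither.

convex

g is quadratic, so its Hessian is the constant matrix H = [[8, 6], [6, 8]].
det(H) = 28, tr(H) = 16.
det(H) > 0 and tr(H) > 0, so H is positive definite everywhere: convex.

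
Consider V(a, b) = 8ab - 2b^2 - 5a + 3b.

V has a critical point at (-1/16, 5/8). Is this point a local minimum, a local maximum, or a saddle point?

saddle point

The Hessian of V is constant: H = [[0, 8], [8, -4]].
det(H) = 0·(-4) − 8² = -64.
Since det(H) < 0, H is indefinite and the critical point is a saddle point.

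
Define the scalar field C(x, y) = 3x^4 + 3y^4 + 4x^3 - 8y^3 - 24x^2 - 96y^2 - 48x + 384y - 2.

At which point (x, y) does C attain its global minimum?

C(x,y) separates as P(x) + Q(y) − 2, so its minimum is min P + min Q − 2.
P'(x) = 12(x - 2)(x + 1)(x + 2) vanishes at x ∈ {-2, -1, 2}; Q'(y) = 12(y - 4)(y - 2)(y + 4) vanishes at y ∈ {-4, 2, 4}.
Local minima of P (where P''>0): P(-2)=16, P(2)=-112. Local minima of Q: Q(-4)=-1792, Q(4)=256.
So the global minimum of C is P(2) + Q(-4) − 2 = -112 − 1792 − 2 = -1906, attained at (2, -4).

(2, -4)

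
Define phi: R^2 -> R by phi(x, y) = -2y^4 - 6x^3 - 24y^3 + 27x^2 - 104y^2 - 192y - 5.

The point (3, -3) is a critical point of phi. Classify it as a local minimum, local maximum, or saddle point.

The mixed partial ∂²phi/∂x∂y is 0, so the Hessian at any point is diag(phi_xx, phi_yy) = diag(18(-2x + 3), -8(3y^2 + 18y + 26)).
At (3, -3): H = diag(-54, 8).
The eigenvalues have opposite signs, so H is indefinite: a saddle point.

saddle point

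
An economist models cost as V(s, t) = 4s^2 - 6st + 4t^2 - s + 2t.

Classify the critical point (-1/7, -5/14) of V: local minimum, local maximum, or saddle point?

The Hessian of V is constant: H = [[8, -6], [-6, 8]].
det(H) = 8·8 − (-6)² = 28.
det(H) > 0 and tr(H) = 16 > 0, so H is positive definite and the point is a local minimum.

local minimum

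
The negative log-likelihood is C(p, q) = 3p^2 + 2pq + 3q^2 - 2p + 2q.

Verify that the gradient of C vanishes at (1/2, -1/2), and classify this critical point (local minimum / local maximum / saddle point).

∇C = (6p + 2q - 2, 2p + 6q + 2); substituting (1/2, -1/2) gives ∇C = (0, 0), so (1/2, -1/2) is indeed a critical point.
The Hessian of C is constant: H = [[6, 2], [2, 6]].
det(H) = 6·6 − 2² = 32.
det(H) > 0 and tr(H) = 12 > 0, so H is positive definite and the point is a local minimum.

local minimum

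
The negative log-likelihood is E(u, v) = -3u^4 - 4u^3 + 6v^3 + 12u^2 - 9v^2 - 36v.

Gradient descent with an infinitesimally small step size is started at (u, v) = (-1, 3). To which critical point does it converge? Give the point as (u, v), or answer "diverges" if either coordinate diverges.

E is separable, so gradient descent decouples: u follows -∂E/∂u, v follows -∂E/∂v.
∂E/∂u = -12u(u - 1)(u + 2); at u=-1 this is -24, so u increases.
∂E/∂v = 18(v - 2)(v + 1); at v=3 this is 72, so v decreases.
u converges to its nearest critical value 0 (a local min of the u-part); v converges to 2. The iterate converges to (0, 2).

(0, 2)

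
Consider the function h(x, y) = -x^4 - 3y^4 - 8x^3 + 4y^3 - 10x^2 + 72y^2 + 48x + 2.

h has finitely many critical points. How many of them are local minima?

h separates as a function of x plus a function of y, so ∇h=0 decouples.
∂h/∂x = -4(x - 1)(x + 3)(x + 4) = 0 at x ∈ {-4, -3, 1}; ∂h/∂y = -12y(y - 4)(y + 3) = 0 at y ∈ {-3, 0, 4}.
The Hessian is diagonal: diag(h_xx, h_yy). Second derivatives: h_xx(-4)=-20, h_xx(-3)=16, h_xx(1)=-80; h_yy(-3)=-252, h_yy(0)=144, h_yy(4)=-336.
Local minima occur where both diagonal entries positive: (-3, 0). Count: 1.

1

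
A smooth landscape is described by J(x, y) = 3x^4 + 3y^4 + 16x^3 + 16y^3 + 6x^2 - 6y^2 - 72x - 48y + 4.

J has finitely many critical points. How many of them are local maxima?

1

J separates as a function of x plus a function of y, so ∇J=0 decouples.
∂J/∂x = 12(x - 1)(x + 2)(x + 3) = 0 at x ∈ {-3, -2, 1}; ∂J/∂y = 12(y - 1)(y + 1)(y + 4) = 0 at y ∈ {-4, -1, 1}.
The Hessian is diagonal: diag(J_xx, J_yy). Second derivatives: J_xx(-3)=48, J_xx(-2)=-36, J_xx(1)=144; J_yy(-4)=180, J_yy(-1)=-72, J_yy(1)=120.
Local maxima occur where both diagonal entries negative: (-2, -1). Count: 1.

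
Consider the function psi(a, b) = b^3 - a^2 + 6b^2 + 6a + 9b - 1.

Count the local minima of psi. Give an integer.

psi separates as a function of a plus a function of b, so ∇psi=0 decouples.
∂psi/∂a = -2(a - 3) = 0 at a ∈ {3}; ∂psi/∂b = 3(b + 1)(b + 3) = 0 at b ∈ {-3, -1}.
The Hessian is diagonal: diag(psi_aa, psi_bb). Second derivatives: psi_aa(3)=-2; psi_bb(-3)=-6, psi_bb(-1)=6.
Local minima occur where both diagonal entries positive: none. Count: 0.

0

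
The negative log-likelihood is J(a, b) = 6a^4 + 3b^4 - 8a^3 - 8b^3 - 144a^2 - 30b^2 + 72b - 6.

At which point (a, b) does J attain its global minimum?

(4, -2)

J(a,b) separates as P(a) + Q(b) − 6, so its minimum is min P + min Q − 6.
P'(a) = 24a(a - 4)(a + 3) vanishes at a ∈ {-3, 0, 4}; Q'(b) = 12(b - 3)(b - 1)(b + 2) vanishes at b ∈ {-2, 1, 3}.
Local minima of P (where P''>0): P(-3)=-594, P(4)=-1280. Local minima of Q: Q(-2)=-152, Q(3)=-27.
So the global minimum of J is P(4) + Q(-2) − 6 = -1280 − 152 − 6 = -1438, attained at (4, -2).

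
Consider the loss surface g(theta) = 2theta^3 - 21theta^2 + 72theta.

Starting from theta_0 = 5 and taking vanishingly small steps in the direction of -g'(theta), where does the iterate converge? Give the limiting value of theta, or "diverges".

g'(theta) = 6(theta - 4)(theta - 3), so g'(5) = 12.
Gradient descent moves in the -g' direction, i.e. theta is decreasing.
The nearest critical point in that direction is theta = 4, where g'' = 6 > 0 (a local minimum). The iterate converges there.

4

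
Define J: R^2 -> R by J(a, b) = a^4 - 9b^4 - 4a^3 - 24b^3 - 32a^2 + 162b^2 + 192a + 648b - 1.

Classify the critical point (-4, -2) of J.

local minimum

The mixed partial ∂²J/∂a∂b is 0, so the Hessian at any point is diag(J_aa, J_bb) = diag(4(3a^2 - 6a - 16), 36(-3b^2 - 4b + 9)).
At (-4, -2): H = diag(224, 180).
Both eigenvalues are positive, so H is positive definite: a local minimum.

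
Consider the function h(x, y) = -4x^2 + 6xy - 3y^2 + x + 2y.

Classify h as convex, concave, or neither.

concave

h is quadratic, so its Hessian is the constant matrix H = [[-8, 6], [6, -6]].
det(H) = 12, tr(H) = -14.
det(H) > 0 and tr(H) < 0, so H is negative definite everywhere: concave.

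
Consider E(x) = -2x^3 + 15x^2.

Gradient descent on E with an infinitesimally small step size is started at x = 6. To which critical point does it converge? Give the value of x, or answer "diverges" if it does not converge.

E'(x) = -6x(x - 5), so E'(6) = -36.
Gradient descent moves in the -E' direction, i.e. x is increasing.
There is no critical point above x=6, and E' keeps the same sign, so the iterate runs off to +∞.

diverges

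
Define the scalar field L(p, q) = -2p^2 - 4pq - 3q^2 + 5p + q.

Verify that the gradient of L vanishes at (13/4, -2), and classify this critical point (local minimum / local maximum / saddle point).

local maximum

∇L = (-4p - 4q + 5, -4p - 6q + 1); substituting (13/4, -2) gives ∇L = (0, 0), so (13/4, -2) is indeed a critical point.
The Hessian of L is constant: H = [[-4, -4], [-4, -6]].
det(H) = (-4)·(-6) − (-4)² = 8.
det(H) > 0 and tr(H) = -10 < 0, so H is negative definite and the point is a local maximum.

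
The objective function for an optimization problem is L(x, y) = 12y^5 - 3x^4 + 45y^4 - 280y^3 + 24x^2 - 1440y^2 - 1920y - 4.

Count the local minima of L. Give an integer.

2

L separates as a function of x plus a function of y, so ∇L=0 decouples.
∂L/∂x = -12x(x - 2)(x + 2) = 0 at x ∈ {-2, 0, 2}; ∂L/∂y = 60(y - 4)(y + 1)(y + 2)(y + 4) = 0 at y ∈ {-4, -2, -1, 4}.
The Hessian is diagonal: diag(L_xx, L_yy). Second derivatives: L_xx(-2)=-96, L_xx(0)=48, L_xx(2)=-96; L_yy(-4)=-2880, L_yy(-2)=720, L_yy(-1)=-900, L_yy(4)=14400.
Local minima occur where both diagonal entries positive: (0, -2), (0, 4). Count: 2.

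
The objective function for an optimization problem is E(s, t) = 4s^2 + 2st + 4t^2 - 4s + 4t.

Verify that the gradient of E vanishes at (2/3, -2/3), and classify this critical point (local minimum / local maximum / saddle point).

∇E = (8s + 2t - 4, 2s + 8t + 4); substituting (2/3, -2/3) gives ∇E = (0, 0), so (2/3, -2/3) is indeed a critical point.
The Hessian of E is constant: H = [[8, 2], [2, 8]].
det(H) = 8·8 − 2² = 60.
det(H) > 0 and tr(H) = 16 > 0, so H is positive definite and the point is a local minimum.

local minimum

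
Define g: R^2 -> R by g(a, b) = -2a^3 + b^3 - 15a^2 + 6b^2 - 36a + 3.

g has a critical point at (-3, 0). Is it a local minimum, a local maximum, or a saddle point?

local minimum

The mixed partial ∂²g/∂a∂b is 0, so the Hessian at any point is diag(g_aa, g_bb) = diag(-6(2a + 5), 6(b + 2)).
At (-3, 0): H = diag(6, 12).
Both eigenvalues are positive, so H is positive definite: a local minimum.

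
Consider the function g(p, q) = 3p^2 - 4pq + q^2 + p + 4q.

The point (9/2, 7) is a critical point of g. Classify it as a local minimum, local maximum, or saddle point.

The Hessian of g is constant: H = [[6, -4], [-4, 2]].
det(H) = 6·2 − (-4)² = -4.
Since det(H) < 0, H is indefinite and the critical point is a saddle point.

saddle point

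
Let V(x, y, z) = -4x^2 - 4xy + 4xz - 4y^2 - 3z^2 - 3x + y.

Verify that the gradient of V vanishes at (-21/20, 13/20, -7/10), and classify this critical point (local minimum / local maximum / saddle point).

∇V = (-8x - 4y + 4z - 3, -4x - 8y + 1, 4x - 6z); substituting (-21/20, 13/20, -7/10) gives ∇V = (0, 0, 0), so (-21/20, 13/20, -7/10) is indeed a critical point.
The Hessian is constant: H = [[-8, -4, 4], [-4, -8, 0], [4, 0, -6]].
Leading principal minors: Δ₁ = -8, Δ₂ = 48, Δ₃ = -160.
The minors alternate sign starting negative (−, +, −), so H is negative definite: a local maximum.

local maximum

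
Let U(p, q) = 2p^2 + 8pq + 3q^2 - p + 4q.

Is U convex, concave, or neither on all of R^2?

U is quadratic, so its Hessian is the constant matrix H = [[4, 8], [8, 6]].
det(H) = -40, tr(H) = 10.
det(H) < 0, so H is indefinite: neither convex nor concave.

neither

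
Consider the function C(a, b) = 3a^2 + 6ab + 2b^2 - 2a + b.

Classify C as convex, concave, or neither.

neither

C is quadratic, so its Hessian is the constant matrix H = [[6, 6], [6, 4]].
det(H) = -12, tr(H) = 10.
det(H) < 0, so H is indefinite: neither convex nor concave.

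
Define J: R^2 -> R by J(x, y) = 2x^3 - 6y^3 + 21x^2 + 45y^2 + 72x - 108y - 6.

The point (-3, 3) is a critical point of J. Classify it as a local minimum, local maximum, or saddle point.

The mixed partial ∂²J/∂x∂y is 0, so the Hessian at any point is diag(J_xx, J_yy) = diag(6(2x + 7), 18(-2y + 5)).
At (-3, 3): H = diag(6, -18).
The eigenvalues have opposite signs, so H is indefinite: a saddle point.

saddle point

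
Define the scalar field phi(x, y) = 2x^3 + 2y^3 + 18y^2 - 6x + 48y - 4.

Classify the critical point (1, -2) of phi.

local minimum

The mixed partial ∂²phi/∂x∂y is 0, so the Hessian at any point is diag(phi_xx, phi_yy) = diag(12x, 12(y + 3)).
At (1, -2): H = diag(12, 12).
Both eigenvalues are positive, so H is positive definite: a local minimum.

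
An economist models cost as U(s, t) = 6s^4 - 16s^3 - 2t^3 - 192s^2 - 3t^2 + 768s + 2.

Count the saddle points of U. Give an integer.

U separates as a function of s plus a function of t, so ∇U=0 decouples.
∂U/∂s = 24(s - 4)(s - 2)(s + 4) = 0 at s ∈ {-4, 2, 4}; ∂U/∂t = -6t(t + 1) = 0 at t ∈ {-1, 0}.
The Hessian is diagonal: diag(U_ss, U_tt). Second derivatives: U_ss(-4)=1152, U_ss(2)=-288, U_ss(4)=384; U_tt(-1)=6, U_tt(0)=-6.
Saddle points occur where the two diagonal entries have opposite signs: (-4, 0), (2, -1), (4, 0). Count: 3.

3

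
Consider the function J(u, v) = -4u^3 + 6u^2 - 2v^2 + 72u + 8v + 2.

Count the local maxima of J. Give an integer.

J separates as a function of u plus a function of v, so ∇J=0 decouples.
∂J/∂u = -12(u - 3)(u + 2) = 0 at u ∈ {-2, 3}; ∂J/∂v = -4(v - 2) = 0 at v ∈ {2}.
The Hessian is diagonal: diag(J_uu, J_vv). Second derivatives: J_uu(-2)=60, J_uu(3)=-60; J_vv(2)=-4.
Local maxima occur where both diagonal entries negative: (3, 2). Count: 1.

1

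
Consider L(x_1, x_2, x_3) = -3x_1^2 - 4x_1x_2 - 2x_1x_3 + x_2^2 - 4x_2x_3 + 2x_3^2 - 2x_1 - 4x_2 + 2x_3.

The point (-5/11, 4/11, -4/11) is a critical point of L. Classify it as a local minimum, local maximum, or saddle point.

The Hessian is constant: H = [[-6, -4, -2], [-4, 2, -4], [-2, -4, 4]].
Leading principal minors: Δ₁ = -6, Δ₂ = -28, Δ₃ = -88.
The minors fit neither the all-positive nor the alternating-sign pattern, so H is indefinite: a saddle point.

saddle point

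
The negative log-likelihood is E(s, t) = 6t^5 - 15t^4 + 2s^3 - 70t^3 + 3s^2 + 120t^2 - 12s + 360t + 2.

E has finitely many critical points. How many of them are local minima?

2

E separates as a function of s plus a function of t, so ∇E=0 decouples.
∂E/∂s = 6(s - 1)(s + 2) = 0 at s ∈ {-2, 1}; ∂E/∂t = 30(t - 3)(t - 2)(t + 1)(t + 2) = 0 at t ∈ {-2, -1, 2, 3}.
The Hessian is diagonal: diag(E_ss, E_tt). Second derivatives: E_ss(-2)=-18, E_ss(1)=18; E_tt(-2)=-600, E_tt(-1)=360, E_tt(2)=-360, E_tt(3)=600.
Local minima occur where both diagonal entries positive: (1, -1), (1, 3). Count: 2.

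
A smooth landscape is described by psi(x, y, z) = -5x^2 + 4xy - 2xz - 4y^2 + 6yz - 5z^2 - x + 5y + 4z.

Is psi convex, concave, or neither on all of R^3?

concave

psi is quadratic, so its Hessian is the constant matrix H = [[-10, 4, -2], [4, -8, 6], [-2, 6, -10]].
Leading principal minors: -10, 64, -344.
Signs alternate −, +, − ⇒ H ≺ 0 ⇒ concave.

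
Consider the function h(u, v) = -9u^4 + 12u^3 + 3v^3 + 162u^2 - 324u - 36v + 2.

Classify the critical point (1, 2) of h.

local minimum

The mixed partial ∂²h/∂u∂v is 0, so the Hessian at any point is diag(h_uu, h_vv) = diag(36(-3u^2 + 2u + 9), 18v).
At (1, 2): H = diag(288, 36).
Both eigenvalues are positive, so H is positive definite: a local minimum.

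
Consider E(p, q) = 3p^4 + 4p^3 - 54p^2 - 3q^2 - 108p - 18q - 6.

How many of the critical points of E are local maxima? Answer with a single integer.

1

E separates as a function of p plus a function of q, so ∇E=0 decouples.
∂E/∂p = 12(p - 3)(p + 1)(p + 3) = 0 at p ∈ {-3, -1, 3}; ∂E/∂q = -6(q + 3) = 0 at q ∈ {-3}.
The Hessian is diagonal: diag(E_pp, E_qq). Second derivatives: E_pp(-3)=144, E_pp(-1)=-96, E_pp(3)=288; E_qq(-3)=-6.
Local maxima occur where both diagonal entries negative: (-1, -3). Count: 1.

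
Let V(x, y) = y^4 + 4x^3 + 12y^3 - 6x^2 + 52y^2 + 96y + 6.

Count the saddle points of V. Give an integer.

3

V separates as a function of x plus a function of y, so ∇V=0 decouples.
∂V/∂x = 12x(x - 1) = 0 at x ∈ {0, 1}; ∂V/∂y = 4(y + 2)(y + 3)(y + 4) = 0 at y ∈ {-4, -3, -2}.
The Hessian is diagonal: diag(V_xx, V_yy). Second derivatives: V_xx(0)=-12, V_xx(1)=12; V_yy(-4)=8, V_yy(-3)=-4, V_yy(-2)=8.
Saddle points occur where the two diagonal entries have opposite signs: (0, -4), (0, -2), (1, -3). Count: 3.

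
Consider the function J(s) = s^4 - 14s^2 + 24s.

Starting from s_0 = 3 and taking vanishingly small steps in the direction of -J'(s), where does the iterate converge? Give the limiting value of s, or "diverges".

J'(s) = 4(s - 2)(s - 1)(s + 3), so J'(3) = 48.
Gradient descent moves in the -J' direction, i.e. s is decreasing.
The nearest critical point in that direction is s = 2, where J'' = 20 > 0 (a local minimum). The iterate converges there.

2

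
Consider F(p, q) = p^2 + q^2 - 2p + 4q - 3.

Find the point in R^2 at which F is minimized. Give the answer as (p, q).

F(p,q) separates as A(p) + B(q) − 3, so its minimum is min A + min B − 3.
A'(p) = 2p - 2 vanishes at p ∈ {1}; B'(q) = 2q + 4 vanishes at q ∈ {-2}.
Local minima of A (where A''>0): A(1)=-1. Local minima of B: B(-2)=-4.
So the global minimum of F is A(1) + B(-2) − 3 = -1 − 4 − 3 = -8, attained at (1, -2).

(1, -2)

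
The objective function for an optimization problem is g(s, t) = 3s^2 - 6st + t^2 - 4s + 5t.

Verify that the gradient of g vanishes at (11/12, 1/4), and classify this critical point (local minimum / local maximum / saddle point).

saddle point

∇g = (6s - 6t - 4, -6s + 2t + 5); substituting (11/12, 1/4) gives ∇g = (0, 0), so (11/12, 1/4) is indeed a critical point.
The Hessian of g is constant: H = [[6, -6], [-6, 2]].
det(H) = 6·2 − (-6)² = -24.
Since det(H) < 0, H is indefinite and the critical point is a saddle point.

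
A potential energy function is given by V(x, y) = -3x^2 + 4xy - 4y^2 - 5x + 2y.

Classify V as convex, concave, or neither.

concave

V is quadratic, so its Hessian is the constant matrix H = [[-6, 4], [4, -8]].
det(H) = 32, tr(H) = -14.
det(H) > 0 and tr(H) < 0, so H is negative definite everywhere: concave.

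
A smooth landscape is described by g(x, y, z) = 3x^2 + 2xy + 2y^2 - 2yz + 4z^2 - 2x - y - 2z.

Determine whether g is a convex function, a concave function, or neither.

convex

g is quadratic, so its Hessian is the constant matrix H = [[6, 2, 0], [2, 4, -2], [0, -2, 8]].
Leading principal minors: 6, 20, 136.
All positive ⇒ H ≻ 0 ⇒ convex.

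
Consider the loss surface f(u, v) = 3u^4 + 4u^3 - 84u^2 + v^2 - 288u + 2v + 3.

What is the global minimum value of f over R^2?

-1470

f(u,v) separates as P(u) + Q(v) + 3, so its minimum is min P + min Q + 3.
P'(u) = 12(u - 4)(u + 2)(u + 3) vanishes at u ∈ {-3, -2, 4}; Q'(v) = 2v + 2 vanishes at v ∈ {-1}.
Local minima of P (where P''>0): P(-3)=243, P(4)=-1472. Local minima of Q: Q(-1)=-1.
So the global minimum of f is P(4) + Q(-1) + 3 = -1472 − 1 + 3 = -1470, attained at (4, -1).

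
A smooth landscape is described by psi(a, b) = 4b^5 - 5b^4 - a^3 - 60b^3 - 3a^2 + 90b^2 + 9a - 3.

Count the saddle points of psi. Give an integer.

psi separates as a function of a plus a function of b, so ∇psi=0 decouples.
∂psi/∂a = -3(a - 1)(a + 3) = 0 at a ∈ {-3, 1}; ∂psi/∂b = 20b(b - 3)(b - 1)(b + 3) = 0 at b ∈ {-3, 0, 1, 3}.
The Hessian is diagonal: diag(psi_aa, psi_bb). Second derivatives: psi_aa(-3)=12, psi_aa(1)=-12; psi_bb(-3)=-1440, psi_bb(0)=180, psi_bb(1)=-160, psi_bb(3)=720.
Saddle points occur where the two diagonal entries have opposite signs: (-3, -3), (-3, 1), (1, 0), (1, 3). Count: 4.

4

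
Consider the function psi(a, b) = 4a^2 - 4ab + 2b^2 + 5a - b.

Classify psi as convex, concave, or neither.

psi is quadratic, so its Hessian is the constant matrix H = [[8, -4], [-4, 4]].
det(H) = 16, tr(H) = 12.
det(H) > 0 and tr(H) > 0, so H is positive definite everywhere: convex.

convex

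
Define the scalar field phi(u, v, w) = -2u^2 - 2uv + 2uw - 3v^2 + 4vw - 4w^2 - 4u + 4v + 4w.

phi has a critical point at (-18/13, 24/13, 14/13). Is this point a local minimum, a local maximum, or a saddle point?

local maximum

The Hessian is constant: H = [[-4, -2, 2], [-2, -6, 4], [2, 4, -8]].
Leading principal minors: Δ₁ = -4, Δ₂ = 20, Δ₃ = -104.
The minors alternate sign starting negative (−, +, −), so H is negative definite: a local maximum.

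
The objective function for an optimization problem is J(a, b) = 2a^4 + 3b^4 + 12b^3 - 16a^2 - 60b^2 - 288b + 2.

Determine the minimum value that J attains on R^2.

-867

J(a,b) separates as P(a) + Q(b) + 2, so its minimum is min P + min Q + 2.
P'(a) = 8a(a - 2)(a + 2) vanishes at a ∈ {-2, 0, 2}; Q'(b) = 12(b - 3)(b + 2)(b + 4) vanishes at b ∈ {-4, -2, 3}.
Local minima of P (where P''>0): P(-2)=-32, P(2)=-32. Local minima of Q: Q(-4)=192, Q(3)=-837.
So the global minimum of J is P(-2) + Q(3) + 2 = -32 − 837 + 2 = -867, attained at (-2, 3).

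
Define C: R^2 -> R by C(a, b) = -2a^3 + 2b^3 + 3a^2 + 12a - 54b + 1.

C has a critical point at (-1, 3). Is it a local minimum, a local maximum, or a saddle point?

local minimum

The mixed partial ∂²C/∂a∂b is 0, so the Hessian at any point is diag(C_aa, C_bb) = diag(6(-2a + 1), 12b).
At (-1, 3): H = diag(18, 36).
Both eigenvalues are positive, so H is positive definite: a local minimum.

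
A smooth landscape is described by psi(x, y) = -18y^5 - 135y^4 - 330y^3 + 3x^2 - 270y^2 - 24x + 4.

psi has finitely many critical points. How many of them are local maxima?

0

psi separates as a function of x plus a function of y, so ∇psi=0 decouples.
∂psi/∂x = 6(x - 4) = 0 at x ∈ {4}; ∂psi/∂y = -90y(y + 1)(y + 2)(y + 3) = 0 at y ∈ {-3, -2, -1, 0}.
The Hessian is diagonal: diag(psi_xx, psi_yy). Second derivatives: psi_xx(4)=6; psi_yy(-3)=540, psi_yy(-2)=-180, psi_yy(-1)=180, psi_yy(0)=-540.
Local maxima occur where both diagonal entries negative: none. Count: 0.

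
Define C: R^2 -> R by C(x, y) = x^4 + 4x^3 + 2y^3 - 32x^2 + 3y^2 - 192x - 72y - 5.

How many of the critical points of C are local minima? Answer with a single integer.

2

C separates as a function of x plus a function of y, so ∇C=0 decouples.
∂C/∂x = 4(x - 4)(x + 3)(x + 4) = 0 at x ∈ {-4, -3, 4}; ∂C/∂y = 6(y - 3)(y + 4) = 0 at y ∈ {-4, 3}.
The Hessian is diagonal: diag(C_xx, C_yy). Second derivatives: C_xx(-4)=32, C_xx(-3)=-28, C_xx(4)=224; C_yy(-4)=-42, C_yy(3)=42.
Local minima occur where both diagonal entries positive: (-4, 3), (4, 3). Count: 2.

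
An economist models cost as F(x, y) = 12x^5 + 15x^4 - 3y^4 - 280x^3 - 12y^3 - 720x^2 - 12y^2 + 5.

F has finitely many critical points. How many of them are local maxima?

4

F separates as a function of x plus a function of y, so ∇F=0 decouples.
∂F/∂x = 60x(x - 4)(x + 2)(x + 3) = 0 at x ∈ {-3, -2, 0, 4}; ∂F/∂y = -12y(y + 1)(y + 2) = 0 at y ∈ {-2, -1, 0}.
The Hessian is diagonal: diag(F_xx, F_yy). Second derivatives: F_xx(-3)=-1260, F_xx(-2)=720, F_xx(0)=-1440, F_xx(4)=10080; F_yy(-2)=-24, F_yy(-1)=12, F_yy(0)=-24.
Local maxima occur where both diagonal entries negative: (-3, -2), (-3, 0), (0, -2), (0, 0). Count: 4.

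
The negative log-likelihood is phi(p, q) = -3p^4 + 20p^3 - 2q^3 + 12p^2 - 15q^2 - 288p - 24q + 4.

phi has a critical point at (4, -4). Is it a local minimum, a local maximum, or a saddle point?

saddle point

The mixed partial ∂²phi/∂p∂q is 0, so the Hessian at any point is diag(phi_pp, phi_qq) = diag(12(-3p^2 + 10p + 2), -6(2q + 5)).
At (4, -4): H = diag(-72, 18).
The eigenvalues have opposite signs, so H is indefinite: a saddle point.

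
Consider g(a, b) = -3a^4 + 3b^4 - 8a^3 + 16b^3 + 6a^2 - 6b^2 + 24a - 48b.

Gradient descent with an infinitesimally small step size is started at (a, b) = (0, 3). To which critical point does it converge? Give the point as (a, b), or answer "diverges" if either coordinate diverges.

(-1, 1)

g is separable, so gradient descent decouples: a follows -∂g/∂a, b follows -∂g/∂b.
∂g/∂a = -12(a - 1)(a + 1)(a + 2); at a=0 this is 24, so a decreases.
∂g/∂b = 12(b - 1)(b + 1)(b + 4); at b=3 this is 672, so b decreases.
a converges to its nearest critical value -1 (a local min of the a-part); b converges to 1. The iterate converges to (-1, 1).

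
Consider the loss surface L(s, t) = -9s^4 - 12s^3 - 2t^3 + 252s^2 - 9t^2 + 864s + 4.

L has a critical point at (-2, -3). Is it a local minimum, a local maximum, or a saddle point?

The mixed partial ∂²L/∂s∂t is 0, so the Hessian at any point is diag(L_ss, L_tt) = diag(36(-3s^2 - 2s + 14), -6(2t + 3)).
At (-2, -3): H = diag(216, 18).
Both eigenvalues are positive, so H is positive definite: a local minimum.

local minimum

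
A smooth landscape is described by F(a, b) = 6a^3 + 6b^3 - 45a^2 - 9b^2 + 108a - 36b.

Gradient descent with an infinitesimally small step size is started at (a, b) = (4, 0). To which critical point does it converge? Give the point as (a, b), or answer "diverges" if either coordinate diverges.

(3, 2)

F is separable, so gradient descent decouples: a follows -∂F/∂a, b follows -∂F/∂b.
∂F/∂a = 18(a - 3)(a - 2); at a=4 this is 36, so a decreases.
∂F/∂b = 18(b - 2)(b + 1); at b=0 this is -36, so b increases.
a converges to its nearest critical value 3 (a local min of the a-part); b converges to 2. The iterate converges to (3, 2).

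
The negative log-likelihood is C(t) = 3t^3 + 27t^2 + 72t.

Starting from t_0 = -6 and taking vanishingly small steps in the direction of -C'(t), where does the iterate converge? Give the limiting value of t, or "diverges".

C'(t) = 9(t + 2)(t + 4), so C'(-6) = 72.
Gradient descent moves in the -C' direction, i.e. t is decreasing.
There is no critical point below t=-6, and C' keeps the same sign, so the iterate runs off to −∞.

diverges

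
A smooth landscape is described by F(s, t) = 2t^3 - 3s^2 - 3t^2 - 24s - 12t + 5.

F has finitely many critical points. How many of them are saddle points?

F separates as a function of s plus a function of t, so ∇F=0 decouples.
∂F/∂s = -6(s + 4) = 0 at s ∈ {-4}; ∂F/∂t = 6(t - 2)(t + 1) = 0 at t ∈ {-1, 2}.
The Hessian is diagonal: diag(F_ss, F_tt). Second derivatives: F_ss(-4)=-6; F_tt(-1)=-18, F_tt(2)=18.
Saddle points occur where the two diagonal entries have opposite signs: (-4, 2). Count: 1.

1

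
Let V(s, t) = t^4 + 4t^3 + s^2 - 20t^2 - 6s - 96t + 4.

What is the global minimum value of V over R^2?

V(s,t) separates as P(s) + Q(t) + 4, so its minimum is min P + min Q + 4.
P'(s) = 2s - 6 vanishes at s ∈ {3}; Q'(t) = 4(t - 3)(t + 2)(t + 4) vanishes at t ∈ {-4, -2, 3}.
Local minima of P (where P''>0): P(3)=-9. Local minima of Q: Q(-4)=64, Q(3)=-279.
So the global minimum of V is P(3) + Q(3) + 4 = -9 − 279 + 4 = -284, attained at (3, 3).

-284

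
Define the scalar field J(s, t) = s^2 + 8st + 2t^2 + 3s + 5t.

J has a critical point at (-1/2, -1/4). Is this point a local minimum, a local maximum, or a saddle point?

saddle point

The Hessian of J is constant: H = [[2, 8], [8, 4]].
det(H) = 2·4 − 8² = -56.
Since det(H) < 0, H is indefinite and the critical point is a saddle point.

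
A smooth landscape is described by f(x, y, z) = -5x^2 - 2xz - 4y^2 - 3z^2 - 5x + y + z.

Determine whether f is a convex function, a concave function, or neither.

f is quadratic, so its Hessian is the constant matrix H = [[-10, 0, -2], [0, -8, 0], [-2, 0, -6]].
Leading principal minors: -10, 80, -448.
Signs alternate −, +, − ⇒ H ≺ 0 ⇒ concave.

concave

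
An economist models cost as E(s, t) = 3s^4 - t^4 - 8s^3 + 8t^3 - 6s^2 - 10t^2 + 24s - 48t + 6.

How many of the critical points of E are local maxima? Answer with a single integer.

2

E separates as a function of s plus a function of t, so ∇E=0 decouples.
∂E/∂s = 12(s - 2)(s - 1)(s + 1) = 0 at s ∈ {-1, 1, 2}; ∂E/∂t = -4(t - 4)(t - 3)(t + 1) = 0 at t ∈ {-1, 3, 4}.
The Hessian is diagonal: diag(E_ss, E_tt). Second derivatives: E_ss(-1)=72, E_ss(1)=-24, E_ss(2)=36; E_tt(-1)=-80, E_tt(3)=16, E_tt(4)=-20.
Local maxima occur where both diagonal entries negative: (1, -1), (1, 4). Count: 2.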